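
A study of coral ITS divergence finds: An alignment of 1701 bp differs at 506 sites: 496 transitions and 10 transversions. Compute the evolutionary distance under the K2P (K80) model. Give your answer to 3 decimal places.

P = 496/1701 ≈ 0.291593 and Q = 10/1701 ≈ 0.005879.
Under the Kimura two-parameter model, d = −½ ln(1 − 2P − Q) − ¼ ln(1 − 2Q).
1 − 2P − Q = 0.410935, giving −½ ln(0.410935) = 0.444660.
1 − 2Q = 0.988242, giving −¼ ln(0.988242) = 0.002957.
d = 0.444660 + 0.002957 = 0.447617.

0.448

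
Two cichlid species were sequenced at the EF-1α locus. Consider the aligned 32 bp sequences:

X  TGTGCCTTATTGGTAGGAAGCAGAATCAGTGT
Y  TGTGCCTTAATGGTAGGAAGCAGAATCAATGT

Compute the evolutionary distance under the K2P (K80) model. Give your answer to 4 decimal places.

Of 32 sites, 1 differences are transitions and 1 are transversions, so P = 1/32 = 0.03125 and Q = 1/32 = 0.03125.
Under the Kimura two-parameter model, d = −½ ln(1 − 2P − Q) − ¼ ln(1 − 2Q).
1 − 2P − Q = 0.90625, giving −½ ln(0.90625) = 0.049220.
1 − 2Q = 0.9375, giving −¼ ln(0.9375) = 0.016135.
d = 0.049220 + 0.016135 = 0.065355.

0.0654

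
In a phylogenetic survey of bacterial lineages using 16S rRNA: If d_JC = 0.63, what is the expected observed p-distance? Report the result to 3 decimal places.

0.426

p = (3/4)(1 − e^(−4d/3)) = 0.75 × (1 − e^(-0.84)) = 0.75 × (1 − 0.431711) = 0.426217.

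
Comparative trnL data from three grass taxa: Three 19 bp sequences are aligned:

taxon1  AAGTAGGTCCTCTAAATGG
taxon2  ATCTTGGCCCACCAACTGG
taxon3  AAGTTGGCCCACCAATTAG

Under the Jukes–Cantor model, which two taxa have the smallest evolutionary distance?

taxon1–taxon2: 7/19 differ, p = 0.368, d = 0.507.
taxon1–taxon3: 6/19 differ, p = 0.316, d = 0.410.
taxon2–taxon3: 4/19 differ, p = 0.211, d = 0.247.
The smallest distance is between taxon2 and taxon3.

taxon2 and taxon3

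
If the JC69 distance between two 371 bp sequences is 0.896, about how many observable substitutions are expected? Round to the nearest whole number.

Invert JC69: p = (3/4)(1 − e^(−4d/3)) = 0.75 × (1 − e^(-1.194667)) = 0.75 × (1 − 0.302805) = 0.522896.
Expected differing sites = pL ≈ 0.522896 × 371 = 193.994416 ≈ 194.

194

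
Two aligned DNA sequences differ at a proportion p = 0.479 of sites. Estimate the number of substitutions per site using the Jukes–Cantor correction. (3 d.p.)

d = −(3/4) ln(1 − 4p/3) = −0.75 ln(1 − 0.638667) = −0.75 ln(0.361333)
  = −0.75 × (-1.017955) = 0.763466 substitutions/site.

0.763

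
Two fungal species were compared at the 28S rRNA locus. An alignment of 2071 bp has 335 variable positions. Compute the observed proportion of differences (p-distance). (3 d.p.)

0.162

p = 335/2071 = 0.161757… ≈ 0.162 (to 3 d.p.).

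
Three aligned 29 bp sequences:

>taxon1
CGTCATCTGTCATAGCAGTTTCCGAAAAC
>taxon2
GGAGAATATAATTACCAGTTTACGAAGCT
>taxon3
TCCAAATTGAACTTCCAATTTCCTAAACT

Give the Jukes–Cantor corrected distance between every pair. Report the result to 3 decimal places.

d(taxon1,taxon2) = 0.878, d(taxon1,taxon3) = 0.878, d(taxon2,taxon3) = 0.602

taxon1–taxon2: 15/29 sites differ → p ≈ 0.517241, d = −0.75 ln(1 − 0.689655) = 0.877553 ≈ 0.878.
taxon1–taxon3: 15/29 sites differ → p ≈ 0.517241, d = −0.75 ln(1 − 0.689655) = 0.877553 ≈ 0.878.
taxon2–taxon3: 12/29 sites differ → p ≈ 0.413793, d = −0.75 ln(1 − 0.551724) = 0.601760 ≈ 0.602.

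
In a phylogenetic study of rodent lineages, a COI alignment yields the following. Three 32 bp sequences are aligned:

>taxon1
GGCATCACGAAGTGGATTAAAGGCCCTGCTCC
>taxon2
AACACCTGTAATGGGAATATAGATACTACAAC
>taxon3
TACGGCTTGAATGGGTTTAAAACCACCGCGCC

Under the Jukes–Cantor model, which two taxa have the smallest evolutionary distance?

taxon1 and taxon3

taxon1–taxon2: 16/32 differ, p = 0.500, d = 0.824.
taxon1–taxon3: 14/32 differ, p = 0.438, d = 0.657.
taxon2–taxon3: 15/32 differ, p = 0.469, d = 0.736.
The smallest distance is between taxon1 and taxon3.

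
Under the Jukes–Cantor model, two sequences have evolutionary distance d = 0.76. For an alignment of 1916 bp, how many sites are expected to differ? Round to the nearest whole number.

Invert JC69: p = (3/4)(1 − e^(−4d/3)) = 0.75 × (1 − e^(-1.013333)) = 0.75 × (1 − 0.363007) = 0.477745.
Expected differing sites = pL ≈ 0.477745 × 1916 = 915.35942 ≈ 915.

915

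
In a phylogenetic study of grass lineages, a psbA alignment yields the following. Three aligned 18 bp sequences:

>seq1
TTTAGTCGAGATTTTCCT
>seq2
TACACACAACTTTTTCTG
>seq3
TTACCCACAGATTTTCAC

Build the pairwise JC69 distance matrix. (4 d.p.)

d(seq1,seq2) = 0.8240, d(seq1,seq3) = 0.6735, d(seq2,seq3) = 1.0124

seq1–seq2: 9/18 sites differ → p = 0.5, d = −0.75 ln(1 − 0.666667) = 0.823960 ≈ 0.8240.
seq1–seq3: 8/18 sites differ → p ≈ 0.444444, d = −0.75 ln(1 − 0.592592) = 0.673455 ≈ 0.6735.
seq2–seq3: 10/18 sites differ → p ≈ 0.555556, d = −0.75 ln(1 − 0.740741) = 1.012446 ≈ 1.0124.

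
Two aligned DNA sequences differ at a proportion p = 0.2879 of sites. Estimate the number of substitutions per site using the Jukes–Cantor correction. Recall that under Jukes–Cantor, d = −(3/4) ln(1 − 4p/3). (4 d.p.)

0.3632

d = −(3/4) ln(1 − 4p/3) = −0.75 ln(1 − 0.383867) = −0.75 ln(0.616133)
  = −0.75 × (-0.484292) = 0.363219 substitutions/site.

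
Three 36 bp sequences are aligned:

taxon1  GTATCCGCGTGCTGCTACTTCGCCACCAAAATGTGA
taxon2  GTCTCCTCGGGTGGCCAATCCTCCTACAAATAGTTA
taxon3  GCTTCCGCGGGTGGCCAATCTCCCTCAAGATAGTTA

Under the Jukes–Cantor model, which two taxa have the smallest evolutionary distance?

taxon1–taxon2: 14/36 differ, p = 0.389, d = 0.548.
taxon1–taxon3: 16/36 differ, p = 0.444, d = 0.673.
taxon2–taxon3: 8/36 differ, p = 0.222, d = 0.264.
The smallest distance is between taxon2 and taxon3.

taxon2 and taxon3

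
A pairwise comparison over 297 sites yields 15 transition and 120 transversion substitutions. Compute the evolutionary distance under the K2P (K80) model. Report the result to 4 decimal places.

0.7643

P = 15/297 ≈ 0.050505 and Q = 120/297 ≈ 0.40404.
Under the Kimura two-parameter model, d = −½ ln(1 − 2P − Q) − ¼ ln(1 − 2Q).
1 − 2P − Q = 0.49495, giving −½ ln(0.49495) = 0.351649.
1 − 2Q = 0.19192, giving −¼ ln(0.19192) = 0.412669.
d = 0.351649 + 0.412669 = 0.764318.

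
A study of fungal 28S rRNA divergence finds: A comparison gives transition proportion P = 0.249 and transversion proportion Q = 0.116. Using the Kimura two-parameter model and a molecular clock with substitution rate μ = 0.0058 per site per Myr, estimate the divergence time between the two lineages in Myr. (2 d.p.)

Under the Kimura two-parameter model, d = −½ ln(1 − 2P − Q) − ¼ ln(1 − 2Q).
1 − 2P − Q = 0.386, giving −½ ln(0.386) = 0.475959.
1 − 2Q = 0.768, giving −¼ ln(0.768) = 0.065991.
d = 0.475959 + 0.065991 = 0.541950.
Under a molecular clock d = 2μt, so t = d/(2μ) = 0.541950 / (2 × 0.0058) = 46.72 Myr.

46.72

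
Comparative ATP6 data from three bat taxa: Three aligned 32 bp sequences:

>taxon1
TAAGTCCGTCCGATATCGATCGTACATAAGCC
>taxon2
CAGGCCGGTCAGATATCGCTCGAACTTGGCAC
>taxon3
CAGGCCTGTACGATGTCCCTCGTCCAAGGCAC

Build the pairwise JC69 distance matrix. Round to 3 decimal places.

taxon1–taxon2: 12/32 sites differ → p = 0.375, d = −0.75 ln(1 − 0.5) = 0.519860 ≈ 0.520.
taxon1–taxon3: 14/32 sites differ → p = 0.4375, d = −0.75 ln(1 − 0.583333) = 0.656601 ≈ 0.657.
taxon2–taxon3: 9/32 sites differ → p = 0.28125, d = −0.75 ln(1 − 0.375) = 0.352503 ≈ 0.353.

d(taxon1,taxon2) = 0.520, d(taxon1,taxon3) = 0.657, d(taxon2,taxon3) = 0.353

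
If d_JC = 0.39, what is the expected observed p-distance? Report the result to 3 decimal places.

p = (3/4)(1 − e^(−4d/3)) = 0.75 × (1 − e^(-0.52)) = 0.75 × (1 − 0.594521) = 0.304109.

0.304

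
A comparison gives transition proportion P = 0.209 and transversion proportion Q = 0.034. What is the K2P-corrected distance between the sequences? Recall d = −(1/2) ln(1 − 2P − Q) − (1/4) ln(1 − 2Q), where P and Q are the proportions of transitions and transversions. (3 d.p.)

Under the Kimura two-parameter model, d = −½ ln(1 − 2P − Q) − ¼ ln(1 − 2Q).
1 − 2P − Q = 0.548, giving −½ ln(0.548) = 0.300740.
1 − 2Q = 0.932, giving −¼ ln(0.932) = 0.017606.
d = 0.300740 + 0.017606 = 0.318346.

0.318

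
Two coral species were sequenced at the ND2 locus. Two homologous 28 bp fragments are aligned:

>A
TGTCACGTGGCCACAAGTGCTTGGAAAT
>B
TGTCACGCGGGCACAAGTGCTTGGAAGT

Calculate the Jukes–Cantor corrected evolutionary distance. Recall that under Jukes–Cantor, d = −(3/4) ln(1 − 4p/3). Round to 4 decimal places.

0.1156

The sequences differ at 3 of 28 sites (8, 11, 27), so p = 3/28 ≈ 0.107143.
d = −(3/4) ln(1 − 4p/3) = −0.75 ln(1 − 0.142857) = −0.75 ln(0.857143)
  = −0.75 × (-0.154151) = 0.115613 substitutions/site.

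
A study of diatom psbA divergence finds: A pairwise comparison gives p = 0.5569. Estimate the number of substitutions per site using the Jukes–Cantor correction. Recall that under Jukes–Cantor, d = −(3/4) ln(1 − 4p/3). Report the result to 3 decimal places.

d = −(3/4) ln(1 − 4p/3) = −0.75 ln(1 − 0.742533) = −0.75 ln(0.257467)
  = −0.75 × (-1.356864) = 1.017648 substitutions/site.

1.018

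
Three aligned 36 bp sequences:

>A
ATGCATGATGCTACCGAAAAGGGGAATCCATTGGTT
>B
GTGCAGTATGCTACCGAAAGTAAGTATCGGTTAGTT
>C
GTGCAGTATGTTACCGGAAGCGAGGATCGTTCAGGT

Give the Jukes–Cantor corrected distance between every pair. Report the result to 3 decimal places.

d(A,B) = 0.392, d(A,C) = 0.548, d(B,C) = 0.264

A–B: 11/36 sites differ → p ≈ 0.305556, d = −0.75 ln(1 − 0.407408) = 0.392437 ≈ 0.392.
A–C: 14/36 sites differ → p ≈ 0.388889, d = −0.75 ln(1 − 0.518519) = 0.548166 ≈ 0.548.
B–C: 8/36 sites differ → p ≈ 0.222222, d = −0.75 ln(1 − 0.296296) = 0.263548 ≈ 0.264.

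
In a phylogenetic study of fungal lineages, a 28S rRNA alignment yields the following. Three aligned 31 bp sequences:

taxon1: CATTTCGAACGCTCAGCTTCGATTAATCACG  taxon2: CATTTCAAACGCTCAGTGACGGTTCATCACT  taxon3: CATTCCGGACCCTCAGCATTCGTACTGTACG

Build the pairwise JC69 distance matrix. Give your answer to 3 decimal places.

taxon1–taxon2: 7/31 sites differ → p ≈ 0.225806, d = −0.75 ln(1 − 0.301075) = 0.268659 ≈ 0.269.
taxon1–taxon3: 12/31 sites differ → p ≈ 0.387097, d = −0.75 ln(1 − 0.516129) = 0.544453 ≈ 0.544.
taxon2–taxon3: 14/31 sites differ → p ≈ 0.451613, d = −0.75 ln(1 − 0.602151) = 0.691262 ≈ 0.691.

d(taxon1,taxon2) = 0.269, d(taxon1,taxon3) = 0.544, d(taxon2,taxon3) = 0.691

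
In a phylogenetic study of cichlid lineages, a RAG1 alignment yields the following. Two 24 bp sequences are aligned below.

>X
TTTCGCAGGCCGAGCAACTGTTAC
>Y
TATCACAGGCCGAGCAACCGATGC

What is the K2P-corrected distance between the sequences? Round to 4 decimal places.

Of 24 sites, 3 differences are transitions and 2 are transversions, so P = 3/24 = 0.125 and Q = 2/24 ≈ 0.083333.
Under the Kimura two-parameter model, d = −½ ln(1 − 2P − Q) − ¼ ln(1 − 2Q).
1 − 2P − Q = 0.666667, giving −½ ln(0.666667) = 0.202732.
1 − 2Q = 0.833334, giving −¼ ln(0.833334) = 0.045580.
d = 0.202732 + 0.045580 = 0.248312.

0.2483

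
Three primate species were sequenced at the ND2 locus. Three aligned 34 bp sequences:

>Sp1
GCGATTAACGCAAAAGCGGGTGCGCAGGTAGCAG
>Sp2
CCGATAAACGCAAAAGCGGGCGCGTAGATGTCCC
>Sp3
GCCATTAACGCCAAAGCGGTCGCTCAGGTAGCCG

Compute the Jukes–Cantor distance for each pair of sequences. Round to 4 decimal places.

d(Sp1,Sp2) = 0.3265, d(Sp1,Sp3) = 0.2012, d(Sp2,Sp3) = 0.4234

Sp1–Sp2: 9/34 sites differ → p ≈ 0.264706, d = −0.75 ln(1 − 0.352941) = 0.326488 ≈ 0.3265.
Sp1–Sp3: 6/34 sites differ → p ≈ 0.176471, d = −0.75 ln(1 − 0.235295) = 0.201199 ≈ 0.2012.
Sp2–Sp3: 11/34 sites differ → p ≈ 0.323529, d = −0.75 ln(1 − 0.431372) = 0.423397 ≈ 0.4234.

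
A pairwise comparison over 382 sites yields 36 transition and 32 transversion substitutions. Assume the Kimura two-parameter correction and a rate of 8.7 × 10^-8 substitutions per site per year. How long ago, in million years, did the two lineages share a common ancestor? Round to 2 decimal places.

1.18

P = 36/382 ≈ 0.094241 and Q = 32/382 ≈ 0.08377.
Under the Kimura two-parameter model, d = −½ ln(1 − 2P − Q) − ¼ ln(1 − 2Q).
1 − 2P − Q = 0.727748, giving −½ ln(0.727748) = 0.158900.
1 − 2Q = 0.83246, giving −¼ ln(0.83246) = 0.045843.
d = 0.158900 + 0.045843 = 0.204743.
Under a molecular clock d = 2μt, so t = d/(2μ) = 0.204743 / (2 × 8.7 × 10^-8) = 1.18 million years.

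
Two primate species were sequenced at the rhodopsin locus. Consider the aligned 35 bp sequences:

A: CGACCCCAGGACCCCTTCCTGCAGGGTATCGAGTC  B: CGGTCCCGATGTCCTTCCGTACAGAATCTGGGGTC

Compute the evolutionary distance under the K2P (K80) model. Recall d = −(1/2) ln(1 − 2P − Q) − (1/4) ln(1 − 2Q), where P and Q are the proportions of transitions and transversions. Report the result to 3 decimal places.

Of 35 sites, 12 differences are transitions and 4 are transversions, so P = 12/35 ≈ 0.342857 and Q = 4/35 ≈ 0.114286.
Under the Kimura two-parameter model, d = −½ ln(1 − 2P − Q) − ¼ ln(1 − 2Q).
1 − 2P − Q = 0.2, giving −½ ln(0.2) = 0.804719.
1 − 2Q = 0.771428, giving −¼ ln(0.771428) = 0.064878.
d = 0.804719 + 0.064878 = 0.869597.

0.870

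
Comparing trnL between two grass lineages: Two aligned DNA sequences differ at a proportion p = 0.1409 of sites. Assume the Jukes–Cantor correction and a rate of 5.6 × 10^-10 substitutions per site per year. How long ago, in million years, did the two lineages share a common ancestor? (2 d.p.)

139.35

d = −(3/4) ln(1 − 4p/3) = −0.75 ln(1 − 0.187867) = −0.75 ln(0.812133)
  = −0.75 × (-0.208091) = 0.156068 substitutions/site.
Under a molecular clock d = 2μt, so t = d/(2μ) = 0.156068 / (2 × 5.6 × 10^-10) = 139.35 million years.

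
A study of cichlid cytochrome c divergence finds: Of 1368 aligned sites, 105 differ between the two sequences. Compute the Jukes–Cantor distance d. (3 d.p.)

0.081

p = 105/1368 ≈ 0.076754.
d = −(3/4) ln(1 − 4p/3) = −0.75 ln(1 − 0.102339) = −0.75 ln(0.897661)
  = −0.75 × (-0.107963) = 0.080972 substitutions/site.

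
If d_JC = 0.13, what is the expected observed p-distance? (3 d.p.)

0.119

p = (3/4)(1 − e^(−4d/3)) = 0.75 × (1 − e^(-0.173333)) = 0.75 × (1 − 0.840858) = 0.119357.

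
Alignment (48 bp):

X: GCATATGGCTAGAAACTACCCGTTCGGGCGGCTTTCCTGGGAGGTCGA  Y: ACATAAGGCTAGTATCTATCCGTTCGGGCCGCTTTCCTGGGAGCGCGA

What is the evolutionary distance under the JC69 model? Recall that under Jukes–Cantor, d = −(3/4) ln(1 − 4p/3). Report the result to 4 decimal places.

0.1885

The sequences differ at 8 of 48 sites (1, 6, 13, 15, 19, 30, 44, 45), so p = 8/48 ≈ 0.166667.
d = −(3/4) ln(1 − 4p/3) = −0.75 ln(1 − 0.222223) = −0.75 ln(0.777777)
  = −0.75 × (-0.251315) = 0.188486 substitutions/site.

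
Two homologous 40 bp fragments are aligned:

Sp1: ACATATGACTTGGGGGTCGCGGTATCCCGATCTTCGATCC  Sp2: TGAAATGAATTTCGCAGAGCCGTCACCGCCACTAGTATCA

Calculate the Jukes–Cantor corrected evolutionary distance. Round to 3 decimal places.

The sequences differ at 21 of 40 sites, so p = 21/40 = 0.525.
d = −(3/4) ln(1 − 4p/3) = −0.75 ln(1 − 0.7) = −0.75 ln(0.3)
  = −0.75 × (-1.203973) = 0.902980 substitutions/site.

0.903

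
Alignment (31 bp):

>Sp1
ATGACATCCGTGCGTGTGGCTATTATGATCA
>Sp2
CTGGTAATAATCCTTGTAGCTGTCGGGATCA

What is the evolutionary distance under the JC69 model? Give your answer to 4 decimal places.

The sequences differ at 14 of 31 sites, so p = 14/31 ≈ 0.451613.
d = −(3/4) ln(1 − 4p/3) = −0.75 ln(1 − 0.602151) = −0.75 ln(0.397849)
  = −0.75 × (-0.921683) = 0.691262 substitutions/site.

0.6913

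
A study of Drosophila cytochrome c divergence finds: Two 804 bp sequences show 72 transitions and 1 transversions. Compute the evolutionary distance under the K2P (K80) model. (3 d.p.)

0.100

P = 72/804 ≈ 0.089552 and Q = 1/804 ≈ 0.001244.
Under the Kimura two-parameter model, d = −½ ln(1 − 2P − Q) − ¼ ln(1 − 2Q).
1 − 2P − Q = 0.819652, giving −½ ln(0.819652) = 0.099438.
1 − 2Q = 0.997512, giving −¼ ln(0.997512) = 0.000623.
d = 0.099438 + 0.000623 = 0.100061.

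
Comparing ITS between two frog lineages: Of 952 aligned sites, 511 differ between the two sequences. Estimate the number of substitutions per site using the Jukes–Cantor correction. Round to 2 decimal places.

0.94

p = 511/952 ≈ 0.536765.
d = −(3/4) ln(1 − 4p/3) = −0.75 ln(1 − 0.715687) = −0.75 ln(0.284313)
  = −0.75 × (-1.257680) = 0.943260 substitutions/site.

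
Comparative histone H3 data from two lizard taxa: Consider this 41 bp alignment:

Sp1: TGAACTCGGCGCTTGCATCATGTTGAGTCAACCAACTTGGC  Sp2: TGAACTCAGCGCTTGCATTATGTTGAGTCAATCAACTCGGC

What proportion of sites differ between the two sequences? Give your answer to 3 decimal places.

The sequences differ at 4 of 41 positions (sites 8, 19, 32, 38).
p = 4/41 = 0.097560… ≈ 0.098 (to 3 d.p.).

0.098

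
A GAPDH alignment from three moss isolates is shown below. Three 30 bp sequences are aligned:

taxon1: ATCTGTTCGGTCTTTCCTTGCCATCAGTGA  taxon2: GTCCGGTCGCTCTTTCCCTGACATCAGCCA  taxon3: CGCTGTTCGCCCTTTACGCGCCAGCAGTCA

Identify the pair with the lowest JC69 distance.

taxon1 and taxon2

taxon1–taxon2: 8/30 differ, p = 0.267, d = 0.330.
taxon1–taxon3: 9/30 differ, p = 0.300, d = 0.383.
taxon2–taxon3: 11/30 differ, p = 0.367, d = 0.503.
The smallest distance is between taxon1 and taxon2.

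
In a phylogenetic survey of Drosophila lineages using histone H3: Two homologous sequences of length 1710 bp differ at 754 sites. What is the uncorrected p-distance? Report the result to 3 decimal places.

0.441

p = 754/1710 = 0.440935… ≈ 0.441 (to 3 d.p.).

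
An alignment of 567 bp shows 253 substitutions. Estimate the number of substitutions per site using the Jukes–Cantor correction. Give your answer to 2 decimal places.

0.68

p = 253/567 ≈ 0.446208.
d = −(3/4) ln(1 − 4p/3) = −0.75 ln(1 − 0.594944) = −0.75 ln(0.405056)
  = −0.75 × (-0.903730) = 0.677798 substitutions/site.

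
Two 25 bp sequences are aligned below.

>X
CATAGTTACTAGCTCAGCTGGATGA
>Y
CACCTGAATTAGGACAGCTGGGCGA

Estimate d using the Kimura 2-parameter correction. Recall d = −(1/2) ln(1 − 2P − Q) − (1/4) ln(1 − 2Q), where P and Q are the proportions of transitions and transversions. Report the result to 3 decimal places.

0.574

Of 25 sites, 4 differences are transitions and 6 are transversions, so P = 4/25 = 0.16 and Q = 6/25 = 0.24.
Under the Kimura two-parameter model, d = −½ ln(1 − 2P − Q) − ¼ ln(1 − 2Q).
1 − 2P − Q = 0.44, giving −½ ln(0.44) = 0.410490.
1 − 2Q = 0.52, giving −¼ ln(0.52) = 0.163482.
d = 0.410490 + 0.163482 = 0.573972.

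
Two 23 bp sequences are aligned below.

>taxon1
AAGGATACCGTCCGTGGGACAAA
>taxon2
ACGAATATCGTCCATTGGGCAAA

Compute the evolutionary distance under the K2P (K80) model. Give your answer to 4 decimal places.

Of 23 sites, 4 differences are transitions and 2 are transversions, so P = 4/23 ≈ 0.173913 and Q = 2/23 ≈ 0.086957.
Under the Kimura two-parameter model, d = −½ ln(1 − 2P − Q) − ¼ ln(1 − 2Q).
1 − 2P − Q = 0.565217, giving −½ ln(0.565217) = 0.285273.
1 − 2Q = 0.826086, giving −¼ ln(0.826086) = 0.047764.
d = 0.285273 + 0.047764 = 0.333037.

0.3330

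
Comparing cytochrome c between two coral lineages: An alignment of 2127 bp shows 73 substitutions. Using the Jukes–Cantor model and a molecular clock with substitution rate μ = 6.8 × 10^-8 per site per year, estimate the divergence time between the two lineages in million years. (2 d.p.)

p = 73/2127 ≈ 0.034321.
d = −(3/4) ln(1 − 4p/3) = −0.75 ln(1 − 0.045761) = −0.75 ln(0.954239)
  = −0.75 × (-0.046841) = 0.035131 substitutions/site.
Under a molecular clock d = 2μt, so t = d/(2μ) = 0.035131 / (2 × 6.8 × 10^-8) = 0.26 million years.

0.26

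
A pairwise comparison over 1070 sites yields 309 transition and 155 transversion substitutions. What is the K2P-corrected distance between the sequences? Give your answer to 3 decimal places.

0.726

P = 309/1070 ≈ 0.288785 and Q = 155/1070 ≈ 0.14486.
Under the Kimura two-parameter model, d = −½ ln(1 − 2P − Q) − ¼ ln(1 − 2Q).
1 − 2P − Q = 0.27757, giving −½ ln(0.27757) = 0.640841.
1 − 2Q = 0.71028, giving −¼ ln(0.71028) = 0.085524.
d = 0.640841 + 0.085524 = 0.726365.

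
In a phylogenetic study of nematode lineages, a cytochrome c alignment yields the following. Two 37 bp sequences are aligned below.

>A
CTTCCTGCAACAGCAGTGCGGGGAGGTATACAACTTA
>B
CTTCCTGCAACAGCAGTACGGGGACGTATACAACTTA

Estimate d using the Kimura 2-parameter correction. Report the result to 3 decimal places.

Of 37 sites, 1 differences are transitions and 1 are transversions, so P = 1/37 ≈ 0.027027 and Q = 1/37 ≈ 0.027027.
Under the Kimura two-parameter model, d = −½ ln(1 − 2P − Q) − ¼ ln(1 − 2Q).
1 − 2P − Q = 0.918919, giving −½ ln(0.918919) = 0.042279.
1 − 2Q = 0.945946, giving −¼ ln(0.945946) = 0.013892.
d = 0.042279 + 0.013892 = 0.056171.

0.056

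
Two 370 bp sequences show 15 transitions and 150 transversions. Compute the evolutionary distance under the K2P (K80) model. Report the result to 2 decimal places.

P = 15/370 ≈ 0.040541 and Q = 150/370 ≈ 0.405405.
Under the Kimura two-parameter model, d = −½ ln(1 − 2P − Q) − ¼ ln(1 − 2Q).
1 − 2P − Q = 0.513513, giving −½ ln(0.513513) = 0.333240.
1 − 2Q = 0.18919, giving −¼ ln(0.18919) = 0.416251.
d = 0.333240 + 0.416251 = 0.749491.

0.75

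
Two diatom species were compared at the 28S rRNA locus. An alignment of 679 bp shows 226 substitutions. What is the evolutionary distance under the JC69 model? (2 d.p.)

p = 226/679 ≈ 0.332842.
d = −(3/4) ln(1 − 4p/3) = −0.75 ln(1 − 0.443789) = −0.75 ln(0.556211)
  = −0.75 × (-0.586608) = 0.439956 substitutions/site.

0.44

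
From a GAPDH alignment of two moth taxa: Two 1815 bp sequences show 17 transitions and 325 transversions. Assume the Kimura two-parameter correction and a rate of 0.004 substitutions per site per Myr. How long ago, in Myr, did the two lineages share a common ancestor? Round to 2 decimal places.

27.63

P = 17/1815 ≈ 0.009366 and Q = 325/1815 ≈ 0.179063.
Under the Kimura two-parameter model, d = −½ ln(1 − 2P − Q) − ¼ ln(1 − 2Q).
1 − 2P − Q = 0.802205, giving −½ ln(0.802205) = 0.110196.
1 − 2Q = 0.641874, giving −¼ ln(0.641874) = 0.110841.
d = 0.110196 + 0.110841 = 0.221037.
Under a molecular clock d = 2μt, so t = d/(2μ) = 0.221037 / (2 × 0.004) = 27.63 Myr.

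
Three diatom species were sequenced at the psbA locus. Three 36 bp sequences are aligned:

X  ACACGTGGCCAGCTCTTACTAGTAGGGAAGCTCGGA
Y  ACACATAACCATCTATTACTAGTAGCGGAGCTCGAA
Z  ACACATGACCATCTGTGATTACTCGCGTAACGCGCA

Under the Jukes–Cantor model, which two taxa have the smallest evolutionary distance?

X and Y

X–Y: 8/36 differ, p = 0.222, d = 0.264.
X–Z: 13/36 differ, p = 0.361, d = 0.493.
Y–Z: 10/36 differ, p = 0.278, d = 0.347.
The smallest distance is between X and Y.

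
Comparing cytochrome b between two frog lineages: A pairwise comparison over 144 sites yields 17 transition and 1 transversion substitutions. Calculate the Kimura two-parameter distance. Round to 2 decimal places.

P = 17/144 ≈ 0.118056 and Q = 1/144 ≈ 0.006944.
Under the Kimura two-parameter model, d = −½ ln(1 − 2P − Q) − ¼ ln(1 − 2Q).
1 − 2P − Q = 0.756944, giving −½ ln(0.756944) = 0.139233.
1 − 2Q = 0.986112, giving −¼ ln(0.986112) = 0.003496.
d = 0.139233 + 0.003496 = 0.142729.

0.14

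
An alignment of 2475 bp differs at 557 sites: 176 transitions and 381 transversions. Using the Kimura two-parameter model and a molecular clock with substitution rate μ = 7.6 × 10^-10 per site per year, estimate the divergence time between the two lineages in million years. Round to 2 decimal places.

P = 176/2475 ≈ 0.071111 and Q = 381/2475 ≈ 0.153939.
Under the Kimura two-parameter model, d = −½ ln(1 − 2P − Q) − ¼ ln(1 − 2Q).
1 − 2P − Q = 0.703839, giving −½ ln(0.703839) = 0.175603.
1 − 2Q = 0.692122, giving −¼ ln(0.692122) = 0.091998.
d = 0.175603 + 0.091998 = 0.267601.
Under a molecular clock d = 2μt, so t = d/(2μ) = 0.267601 / (2 × 7.6 × 10^-10) = 176.05 million years.

176.05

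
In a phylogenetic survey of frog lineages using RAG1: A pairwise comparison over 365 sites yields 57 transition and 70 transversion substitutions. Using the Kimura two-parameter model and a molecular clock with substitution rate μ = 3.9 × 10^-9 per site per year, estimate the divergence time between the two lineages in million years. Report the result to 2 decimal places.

60.47

P = 57/365 ≈ 0.156164 and Q = 70/365 ≈ 0.191781.
Under the Kimura two-parameter model, d = −½ ln(1 − 2P − Q) − ¼ ln(1 − 2Q).
1 − 2P − Q = 0.495891, giving −½ ln(0.495891) = 0.350700.
1 − 2Q = 0.616438, giving −¼ ln(0.616438) = 0.120949.
d = 0.350700 + 0.120949 = 0.471649.
Under a molecular clock d = 2μt, so t = d/(2μ) = 0.471649 / (2 × 3.9 × 10^-9) = 60.47 million years.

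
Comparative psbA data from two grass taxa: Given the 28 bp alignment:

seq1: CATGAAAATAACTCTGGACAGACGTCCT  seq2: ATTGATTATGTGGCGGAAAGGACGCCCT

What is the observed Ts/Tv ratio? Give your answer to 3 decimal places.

Transitions are A↔G and C↔T; transversions are all other mismatches.
Transitions: 4. Transversions: 9.
R = 4/9 = 0.444444… ≈ 0.444 (to 3 d.p.).

0.444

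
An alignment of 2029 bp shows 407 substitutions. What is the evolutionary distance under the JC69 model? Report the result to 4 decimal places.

0.2334

p = 407/2029 ≈ 0.200591.
d = −(3/4) ln(1 − 4p/3) = −0.75 ln(1 − 0.267455) = −0.75 ln(0.732545)
  = −0.75 × (-0.311231) = 0.233423 substitutions/site.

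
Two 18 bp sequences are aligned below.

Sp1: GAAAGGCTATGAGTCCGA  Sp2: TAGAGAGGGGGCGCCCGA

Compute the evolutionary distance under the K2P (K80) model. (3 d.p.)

Of 18 sites, 4 differences are transitions and 5 are transversions, so P = 4/18 ≈ 0.222222 and Q = 5/18 ≈ 0.277778.
Under the Kimura two-parameter model, d = −½ ln(1 − 2P − Q) − ¼ ln(1 − 2Q).
1 − 2P − Q = 0.277778, giving −½ ln(0.277778) = 0.640467.
1 − 2Q = 0.444444, giving −¼ ln(0.444444) = 0.202733.
d = 0.640467 + 0.202733 = 0.843200.

0.843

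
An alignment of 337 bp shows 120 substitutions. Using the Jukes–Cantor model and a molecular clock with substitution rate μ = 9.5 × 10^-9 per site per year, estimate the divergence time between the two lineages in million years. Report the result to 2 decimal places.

25.42

p = 120/337 ≈ 0.356083.
d = −(3/4) ln(1 − 4p/3) = −0.75 ln(1 − 0.474777) = −0.75 ln(0.525223)
  = −0.75 × (-0.643932) = 0.482949 substitutions/site.
Under a molecular clock d = 2μt, so t = d/(2μ) = 0.482949 / (2 × 9.5 × 10^-9) = 25.42 million years.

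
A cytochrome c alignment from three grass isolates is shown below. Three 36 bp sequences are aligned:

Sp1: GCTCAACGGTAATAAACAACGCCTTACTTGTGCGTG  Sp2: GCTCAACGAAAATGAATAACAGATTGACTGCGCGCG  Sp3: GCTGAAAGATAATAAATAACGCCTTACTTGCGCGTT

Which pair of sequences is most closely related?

Sp1 and Sp3

Sp1–Sp2: 12/36 differ, p = 0.333, d = 0.441.
Sp1–Sp3: 6/36 differ, p = 0.167, d = 0.188.
Sp2–Sp3: 12/36 differ, p = 0.333, d = 0.441.
The smallest distance is between Sp1 and Sp3.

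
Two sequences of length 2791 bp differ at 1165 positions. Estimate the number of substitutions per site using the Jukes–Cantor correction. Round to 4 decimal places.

p = 1165/2791 ≈ 0.417413.
d = −(3/4) ln(1 − 4p/3) = −0.75 ln(1 − 0.556551) = −0.75 ln(0.443449)
  = −0.75 × (-0.813172) = 0.609879 substitutions/site.

0.6099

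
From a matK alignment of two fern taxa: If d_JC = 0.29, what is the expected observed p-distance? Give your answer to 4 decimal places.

0.2405

p = (3/4)(1 − e^(−4d/3)) = 0.75 × (1 − e^(-0.386667)) = 0.75 × (1 − 0.679317) = 0.240512.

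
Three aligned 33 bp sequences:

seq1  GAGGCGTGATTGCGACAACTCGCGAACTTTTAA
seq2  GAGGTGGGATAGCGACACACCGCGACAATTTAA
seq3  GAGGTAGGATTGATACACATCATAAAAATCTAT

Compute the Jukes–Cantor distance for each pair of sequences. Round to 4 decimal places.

seq1–seq2: 9/33 sites differ → p ≈ 0.272727, d = −0.75 ln(1 − 0.363636) = 0.338988 ≈ 0.3390.
seq1–seq3: 14/33 sites differ → p ≈ 0.424242, d = −0.75 ln(1 − 0.565656) = 0.625439 ≈ 0.6254.
seq2–seq3: 11/33 sites differ → p ≈ 0.333333, d = −0.75 ln(1 − 0.444444) = 0.440839 ≈ 0.4408.

d(seq1,seq2) = 0.3390, d(seq1,seq3) = 0.6254, d(seq2,seq3) = 0.4408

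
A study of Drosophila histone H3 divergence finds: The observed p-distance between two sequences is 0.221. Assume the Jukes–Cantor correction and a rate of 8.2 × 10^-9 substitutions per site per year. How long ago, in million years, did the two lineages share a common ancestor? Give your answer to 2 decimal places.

15.96

d = −(3/4) ln(1 − 4p/3) = −0.75 ln(1 − 0.294667) = −0.75 ln(0.705333)
  = −0.75 × (-0.349085) = 0.261814 substitutions/site.
Under a molecular clock d = 2μt, so t = d/(2μ) = 0.261814 / (2 × 8.2 × 10^-9) = 15.96 million years.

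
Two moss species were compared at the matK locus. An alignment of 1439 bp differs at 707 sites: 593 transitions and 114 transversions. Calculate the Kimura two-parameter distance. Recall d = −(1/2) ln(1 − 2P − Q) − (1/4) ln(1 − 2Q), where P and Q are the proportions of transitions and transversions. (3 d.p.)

P = 593/1439 ≈ 0.412092 and Q = 114/1439 ≈ 0.079222.
Under the Kimura two-parameter model, d = −½ ln(1 − 2P − Q) − ¼ ln(1 − 2Q).
1 − 2P − Q = 0.096594, giving −½ ln(0.096594) = 1.168619.
1 − 2Q = 0.841556, giving −¼ ln(0.841556) = 0.043126.
d = 1.168619 + 0.043126 = 1.211745.

1.212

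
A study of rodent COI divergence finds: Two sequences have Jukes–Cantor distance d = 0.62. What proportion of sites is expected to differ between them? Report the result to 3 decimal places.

p = (3/4)(1 − e^(−4d/3)) = 0.75 × (1 − e^(-0.826667)) = 0.75 × (1 − 0.437505) = 0.421871.

0.422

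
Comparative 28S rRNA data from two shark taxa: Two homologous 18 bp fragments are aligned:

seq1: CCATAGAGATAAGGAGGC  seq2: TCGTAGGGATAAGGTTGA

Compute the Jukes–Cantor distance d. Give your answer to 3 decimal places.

The sequences differ at 6 of 18 sites (1, 3, 7, 15, 16, 18), so p = 6/18 ≈ 0.333333.
d = −(3/4) ln(1 − 4p/3) = −0.75 ln(1 − 0.444444) = −0.75 ln(0.555556)
  = −0.75 × (-0.587786) = 0.440840 substitutions/site.

0.441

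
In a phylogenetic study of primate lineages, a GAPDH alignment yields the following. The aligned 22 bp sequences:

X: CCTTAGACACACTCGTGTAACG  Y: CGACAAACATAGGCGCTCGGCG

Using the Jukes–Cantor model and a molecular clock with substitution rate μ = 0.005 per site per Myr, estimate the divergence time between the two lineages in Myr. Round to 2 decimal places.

The sequences differ at 12 of 22 sites, so p = 12/22 ≈ 0.545455.
d = −(3/4) ln(1 − 4p/3) = −0.75 ln(1 − 0.727273) = −0.75 ln(0.272727)
  = −0.75 × (-1.299284) = 0.974463 substitutions/site.
Under a molecular clock d = 2μt, so t = d/(2μ) = 0.974463 / (2 × 0.005) = 97.45 Myr.

97.45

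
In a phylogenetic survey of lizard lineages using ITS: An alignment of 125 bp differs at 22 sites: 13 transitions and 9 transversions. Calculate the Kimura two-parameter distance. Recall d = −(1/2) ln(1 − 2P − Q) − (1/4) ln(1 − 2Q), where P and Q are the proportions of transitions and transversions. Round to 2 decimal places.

0.20

P = 13/125 = 0.104 and Q = 9/125 = 0.072.
Under the Kimura two-parameter model, d = −½ ln(1 − 2P − Q) − ¼ ln(1 − 2Q).
1 − 2P − Q = 0.72, giving −½ ln(0.72) = 0.164252.
1 − 2Q = 0.856, giving −¼ ln(0.856) = 0.038871.
d = 0.164252 + 0.038871 = 0.203123.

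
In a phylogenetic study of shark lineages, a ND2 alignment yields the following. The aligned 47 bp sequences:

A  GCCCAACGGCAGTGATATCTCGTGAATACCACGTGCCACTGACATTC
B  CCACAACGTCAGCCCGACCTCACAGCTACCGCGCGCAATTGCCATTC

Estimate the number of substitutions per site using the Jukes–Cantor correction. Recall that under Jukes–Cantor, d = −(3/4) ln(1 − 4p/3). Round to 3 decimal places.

0.536

The sequences differ at 18 of 47 sites, so p = 18/47 ≈ 0.382979.
d = −(3/4) ln(1 − 4p/3) = −0.75 ln(1 − 0.510639) = −0.75 ln(0.489361)
  = −0.75 × (-0.714655) = 0.535991 substitutions/site.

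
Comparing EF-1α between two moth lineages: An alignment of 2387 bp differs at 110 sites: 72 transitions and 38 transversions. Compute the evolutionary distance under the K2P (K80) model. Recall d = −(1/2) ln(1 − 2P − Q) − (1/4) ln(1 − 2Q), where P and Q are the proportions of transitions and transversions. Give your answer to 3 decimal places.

P = 72/2387 ≈ 0.030163 and Q = 38/2387 ≈ 0.01592.
Under the Kimura two-parameter model, d = −½ ln(1 − 2P − Q) − ¼ ln(1 − 2Q).
1 − 2P − Q = 0.923754, giving −½ ln(0.923754) = 0.039655.
1 − 2Q = 0.96816, giving −¼ ln(0.96816) = 0.008089.
d = 0.039655 + 0.008089 = 0.047744.

0.048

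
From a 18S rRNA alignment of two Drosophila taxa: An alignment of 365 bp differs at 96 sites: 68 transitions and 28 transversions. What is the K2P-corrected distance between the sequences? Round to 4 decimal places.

0.3399

P = 68/365 ≈ 0.186301 and Q = 28/365 ≈ 0.076712.
Under the Kimura two-parameter model, d = −½ ln(1 − 2P − Q) − ¼ ln(1 − 2Q).
1 − 2P − Q = 0.550686, giving −½ ln(0.550686) = 0.298295.
1 − 2Q = 0.846576, giving −¼ ln(0.846576) = 0.041639.
d = 0.298295 + 0.041639 = 0.339934.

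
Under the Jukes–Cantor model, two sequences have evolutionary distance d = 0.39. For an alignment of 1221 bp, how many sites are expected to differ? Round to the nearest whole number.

Invert JC69: p = (3/4)(1 − e^(−4d/3)) = 0.75 × (1 − e^(-0.52)) = 0.75 × (1 − 0.594521) = 0.304109.
Expected differing sites = pL ≈ 0.304109 × 1221 = 371.317089 ≈ 371.

371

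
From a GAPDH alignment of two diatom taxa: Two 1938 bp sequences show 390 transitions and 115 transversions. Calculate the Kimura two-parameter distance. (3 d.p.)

P = 390/1938 ≈ 0.201238 and Q = 115/1938 ≈ 0.05934.
Under the Kimura two-parameter model, d = −½ ln(1 − 2P − Q) − ¼ ln(1 − 2Q).
1 − 2P − Q = 0.538184, giving −½ ln(0.538184) = 0.309777.
1 − 2Q = 0.88132, giving −¼ ln(0.88132) = 0.031584.
d = 0.309777 + 0.031584 = 0.341361.

0.341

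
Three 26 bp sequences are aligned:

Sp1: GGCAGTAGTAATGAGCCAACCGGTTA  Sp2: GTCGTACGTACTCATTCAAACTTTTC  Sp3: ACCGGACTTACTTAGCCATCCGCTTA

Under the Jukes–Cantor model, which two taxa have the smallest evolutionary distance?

Sp1–Sp2: 13/26 differ, p = 0.500, d = 0.824.
Sp1–Sp3: 10/26 differ, p = 0.385, d = 0.539.
Sp2–Sp3: 12/26 differ, p = 0.462, d = 0.717.
The smallest distance is between Sp1 and Sp3.

Sp1 and Sp3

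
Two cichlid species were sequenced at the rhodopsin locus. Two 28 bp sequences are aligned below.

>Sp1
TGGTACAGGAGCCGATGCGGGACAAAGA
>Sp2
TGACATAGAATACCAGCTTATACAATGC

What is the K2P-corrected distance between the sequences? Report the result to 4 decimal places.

Of 28 sites, 6 differences are transitions and 9 are transversions, so P = 6/28 ≈ 0.214286 and Q = 9/28 ≈ 0.321429.
Under the Kimura two-parameter model, d = −½ ln(1 − 2P − Q) − ¼ ln(1 − 2Q).
1 − 2P − Q = 0.249999, giving −½ ln(0.249999) = 0.693149.
1 − 2Q = 0.357142, giving −¼ ln(0.357142) = 0.257405.
d = 0.693149 + 0.257405 = 0.950554.

0.9506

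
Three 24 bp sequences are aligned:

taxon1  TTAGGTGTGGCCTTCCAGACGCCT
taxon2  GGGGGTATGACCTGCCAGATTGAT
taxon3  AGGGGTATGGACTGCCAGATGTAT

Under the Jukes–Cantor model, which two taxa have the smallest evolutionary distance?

taxon2 and taxon3

taxon1–taxon2: 10/24 differ, p = 0.417, d = 0.608.
taxon1–taxon3: 9/24 differ, p = 0.375, d = 0.520.
taxon2–taxon3: 5/24 differ, p = 0.208, d = 0.244.
The smallest distance is between taxon2 and taxon3.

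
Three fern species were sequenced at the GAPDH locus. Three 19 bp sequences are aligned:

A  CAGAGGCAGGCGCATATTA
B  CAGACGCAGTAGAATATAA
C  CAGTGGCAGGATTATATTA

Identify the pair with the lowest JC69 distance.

A and C

A–B: 5/19 differ, p = 0.263, d = 0.324.
A–C: 4/19 differ, p = 0.211, d = 0.247.
B–C: 6/19 differ, p = 0.316, d = 0.410.
The smallest distance is between A and C.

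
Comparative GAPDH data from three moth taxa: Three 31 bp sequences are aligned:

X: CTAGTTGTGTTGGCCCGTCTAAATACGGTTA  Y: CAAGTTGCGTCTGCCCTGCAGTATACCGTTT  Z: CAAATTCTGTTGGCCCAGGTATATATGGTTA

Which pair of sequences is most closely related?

X–Y: 11/31 differ, p = 0.355, d = 0.481.
X–Z: 8/31 differ, p = 0.258, d = 0.316.
Y–Z: 12/31 differ, p = 0.387, d = 0.544.
The smallest distance is between X and Z.

X and Z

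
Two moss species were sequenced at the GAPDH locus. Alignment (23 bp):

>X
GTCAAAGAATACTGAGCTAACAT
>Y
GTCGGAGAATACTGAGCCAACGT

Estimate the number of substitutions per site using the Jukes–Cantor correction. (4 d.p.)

The sequences differ at 4 of 23 sites (4, 5, 18, 22), so p = 4/23 ≈ 0.173913.
d = −(3/4) ln(1 − 4p/3) = −0.75 ln(1 − 0.231884) = −0.75 ln(0.768116)
  = −0.75 × (-0.263815) = 0.197861 substitutions/site.

0.1979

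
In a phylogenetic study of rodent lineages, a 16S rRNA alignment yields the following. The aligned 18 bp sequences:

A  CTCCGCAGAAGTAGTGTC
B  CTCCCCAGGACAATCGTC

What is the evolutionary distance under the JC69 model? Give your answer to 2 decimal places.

0.44

The sequences differ at 6 of 18 sites (5, 9, 11, 12, 14, 15), so p = 6/18 ≈ 0.333333.
d = −(3/4) ln(1 − 4p/3) = −0.75 ln(1 − 0.444444) = −0.75 ln(0.555556)
  = −0.75 × (-0.587786) = 0.440840 substitutions/site.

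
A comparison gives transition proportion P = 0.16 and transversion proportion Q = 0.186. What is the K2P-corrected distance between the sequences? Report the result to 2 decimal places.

0.47

Under the Kimura two-parameter model, d = −½ ln(1 − 2P − Q) − ¼ ln(1 − 2Q).
1 − 2P − Q = 0.494, giving −½ ln(0.494) = 0.352610.
1 − 2Q = 0.628, giving −¼ ln(0.628) = 0.116304.
d = 0.352610 + 0.116304 = 0.468914.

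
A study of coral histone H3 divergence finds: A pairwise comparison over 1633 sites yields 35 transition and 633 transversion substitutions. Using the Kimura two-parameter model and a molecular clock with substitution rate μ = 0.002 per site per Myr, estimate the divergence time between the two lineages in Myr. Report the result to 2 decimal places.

163.67

P = 35/1633 ≈ 0.021433 and Q = 633/1633 ≈ 0.38763.
Under the Kimura two-parameter model, d = −½ ln(1 − 2P − Q) − ¼ ln(1 − 2Q).
1 − 2P − Q = 0.569504, giving −½ ln(0.569504) = 0.281495.
1 − 2Q = 0.22474, giving −¼ ln(0.22474) = 0.373203.
d = 0.281495 + 0.373203 = 0.654698.
Under a molecular clock d = 2μt, so t = d/(2μ) = 0.654698 / (2 × 0.002) = 163.67 Myr.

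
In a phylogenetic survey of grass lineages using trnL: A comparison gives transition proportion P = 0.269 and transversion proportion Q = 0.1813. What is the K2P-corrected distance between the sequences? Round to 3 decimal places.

Under the Kimura two-parameter model, d = −½ ln(1 − 2P − Q) − ¼ ln(1 − 2Q).
1 − 2P − Q = 0.2807, giving −½ ln(0.2807) = 0.635234.
1 − 2Q = 0.6374, giving −¼ ln(0.6374) = 0.112589.
d = 0.635234 + 0.112589 = 0.747823.

0.748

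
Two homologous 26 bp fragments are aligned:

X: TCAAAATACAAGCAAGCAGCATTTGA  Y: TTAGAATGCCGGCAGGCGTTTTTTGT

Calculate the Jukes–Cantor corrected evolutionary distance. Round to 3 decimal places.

0.623

The sequences differ at 11 of 26 sites, so p = 11/26 ≈ 0.423077.
d = −(3/4) ln(1 − 4p/3) = −0.75 ln(1 − 0.564103) = −0.75 ln(0.435897)
  = −0.75 × (-0.830349) = 0.622762 substitutions/site.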